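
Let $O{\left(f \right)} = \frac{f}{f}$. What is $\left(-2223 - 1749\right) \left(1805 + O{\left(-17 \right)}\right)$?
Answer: $-7173432$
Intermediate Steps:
$O{\left(f \right)} = 1$
$\left(-2223 - 1749\right) \left(1805 + O{\left(-17 \right)}\right) = \left(-2223 - 1749\right) \left(1805 + 1\right) = \left(-3972\right) 1806 = -7173432$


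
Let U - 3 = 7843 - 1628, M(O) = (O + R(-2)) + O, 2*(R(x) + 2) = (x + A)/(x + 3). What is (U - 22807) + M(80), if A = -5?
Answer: -32869/2 ≈ -16435.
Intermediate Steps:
R(x) = -2 + (-5 + x)/(2*(3 + x)) (R(x) = -2 + ((x - 5)/(x + 3))/2 = -2 + ((-5 + x)/(3 + x))/2 = -2 + (-5 + x)/(2*(3 + x)))
M(O) = -11/2 + 2*O (M(O) = (O + (-17 - 3*(-2))/(2*(3 - 2))) + O = (O + (½)*(-17 + 6)/1) + O = (O + (½)*1*(-11)) + O = (O - 11/2) + O = (-11/2 + O) + O = -11/2 + 2*O)
U = 6218 (U = 3 + (7843 - 1628) = 3 + 6215 = 6218)
(U - 22807) + M(80) = (6218 - 22807) + (-11/2 + 2*80) = -16589 + (-11/2 + 160) = -16589 + 309/2 = -32869/2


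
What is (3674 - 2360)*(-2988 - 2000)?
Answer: -6554232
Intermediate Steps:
(3674 - 2360)*(-2988 - 2000) = 1314*(-4988) = -6554232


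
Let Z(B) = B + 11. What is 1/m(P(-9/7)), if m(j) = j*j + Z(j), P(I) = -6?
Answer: 1/41 ≈ 0.024390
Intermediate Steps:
Z(B) = 11 + B
m(j) = 11 + j + j**2 (m(j) = j*j + (11 + j) = j**2 + (11 + j) = 11 + j + j**2)
1/m(P(-9/7)) = 1/(11 - 6 + (-6)**2) = 1/(11 - 6 + 36) = 1/41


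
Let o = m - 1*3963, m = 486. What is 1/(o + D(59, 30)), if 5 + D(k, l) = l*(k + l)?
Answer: -1/812 ≈ -0.0012315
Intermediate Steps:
D(k, l) = -5 + l*(k + l)
o = -3477 (o = 486 - 1*3963 = 486 - 3963 = -3477)
1/(o + D(59, 30)) = 1/(-3477 + (-5 + 30**2 + 59*30)) = 1/(-3477 + (-5 + 900 + 1770)) = 1/(-3477 + 2665) = 1/(-812) = -1/812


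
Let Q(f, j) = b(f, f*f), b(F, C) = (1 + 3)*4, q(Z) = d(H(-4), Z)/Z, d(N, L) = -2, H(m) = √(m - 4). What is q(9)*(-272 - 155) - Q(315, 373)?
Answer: 710/9 ≈ 78.889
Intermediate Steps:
H(m) = √(-4 + m)
q(Z) = -2/Z
b(F, C) = 16 (b(F, C) = 4*4 = 16)
Q(f, j) = 16
q(9)*(-272 - 155) - Q(315, 373) = (-2/9)*(-272 - 155) - 1*16 = -2*⅑*(-427) - 16 = -2/9*(-427) - 16 = 854/9 - 16 = 710/9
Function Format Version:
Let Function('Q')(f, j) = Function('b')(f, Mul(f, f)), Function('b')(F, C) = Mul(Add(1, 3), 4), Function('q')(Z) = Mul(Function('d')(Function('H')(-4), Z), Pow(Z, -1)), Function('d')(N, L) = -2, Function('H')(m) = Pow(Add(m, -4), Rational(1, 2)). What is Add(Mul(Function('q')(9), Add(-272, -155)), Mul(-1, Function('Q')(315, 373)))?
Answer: Rational(710, 9) ≈ 78.889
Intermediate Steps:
Function('H')(m) = Pow(Add(-4, m), Rational(1, 2))
Function('q')(Z) = Mul(-2, Pow(Z, -1))
Function('b')(F, C) = 16 (Function('b')(F, C) = Mul(4, 4) = 16)
Function('Q')(f, j) = 16
Add(Mul(Function('q')(9), Add(-272, -155)), Mul(-1, Function('Q')(315, 373))) = Add(Mul(Mul(-2, Pow(9, -1)), Add(-272, -155)), Mul(-1, 16)) = Add(Mul(Mul(-2, Rational(1, 9)), -427), -16) = Add(Mul(Rational(-2, 9), -427), -16) = Add(Rational(854, 9), -16) = Rational(710, 9)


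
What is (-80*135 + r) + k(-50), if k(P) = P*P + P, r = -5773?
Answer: -14123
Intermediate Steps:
k(P) = P + P² (k(P) = P² + P = P + P²)
(-80*135 + r) + k(-50) = (-80*135 - 5773) - 50*(1 - 50) = (-10800 - 5773) - 50*(-49) = -16573 + 2450 = -14123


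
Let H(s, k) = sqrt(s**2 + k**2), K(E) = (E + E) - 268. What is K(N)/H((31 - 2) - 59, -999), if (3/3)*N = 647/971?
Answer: -258934*sqrt(110989)/323310957 ≈ -0.26681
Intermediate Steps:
N = 647/971 ≈ 0.66632
K(E) = -268 + 2*E (K(E) = 2*E - 268 = -268 + 2*E)
H(s, k) = sqrt(k**2 + s**2)
K(N)/H((31 - 2) - 59, -999) = (-268 + 2*(647/971))/(sqrt((-999)**2 + ((31 - 2) - 59)**2)) = (-268 + 1294/971)/(sqrt(998001 + (29 - 59)**2)) = -258934/(971*sqrt(998001 + (-30)**2)) = -258934/(971*sqrt(998001 + 900)) = -258934*sqrt(110989)/332967/971 = -258934*sqrt(110989)/323310957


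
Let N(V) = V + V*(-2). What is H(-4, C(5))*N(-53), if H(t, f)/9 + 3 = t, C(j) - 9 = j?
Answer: -3339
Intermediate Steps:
C(j) = 9 + j
H(t, f) = -27 + 9*t
N(V) = -V (N(V) = V - 2*V = -V)
H(-4, C(5))*N(-53) = (-27 + 9*(-4))*(-1*(-53)) = (-27 - 36)*53 = -63*53 = -3339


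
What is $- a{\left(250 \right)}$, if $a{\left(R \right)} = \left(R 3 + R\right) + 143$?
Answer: $-1143$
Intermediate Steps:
$a{\left(R \right)} = 143 + 4 R$ ($a{\left(R \right)} = \left(3 R + R\right) + 143 = 4 R + 143 = 143 + 4 R$)
$- a{\left(250 \right)} = - (143 + 4 \cdot 250) = - (143 + 1000) = \left(-1\right) 1143 = -1143$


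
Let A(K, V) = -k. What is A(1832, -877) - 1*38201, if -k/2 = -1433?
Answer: -41067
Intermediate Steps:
k = 2866 (k = -2*(-1433) = 2866)
A(K, V) = -2866 (A(K, V) = -1*2866 = -2866)
A(1832, -877) - 1*38201 = -2866 - 1*38201 = -2866 - 38201 = -41067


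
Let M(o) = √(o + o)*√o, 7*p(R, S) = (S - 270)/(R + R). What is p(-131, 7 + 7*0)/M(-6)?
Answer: -263*√2/22008 ≈ -0.016900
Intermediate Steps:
p(R, S) = (-270 + S)/(14*R) (p(R, S) = ((S - 270)/(R + R))/7 = ((-270 + S)/((2*R)))/7 = ((-270 + S)*(1/(2*R)))/7 = ((-270 + S)/(2*R))/7 = (-270 + S)/(14*R))
M(o) = o*√2 (M(o) = √(2*o)*√o = (√2*√o)*√o = o*√2)
p(-131, 7 + 7*0)/M(-6) = ((1/14)*(-270 + (7 + 7*0))/(-131))/((-6*√2)) = ((1/14)*(-1/131)*(-270 + (7 + 0)))*(-√2/12) = ((1/14)*(-1/131)*(-270 + 7))*(-√2/12) = ((1/14)*(-1/131)*(-263))*(-√2/12) = 263*(-√2/12)/1834 = -263*√2/22008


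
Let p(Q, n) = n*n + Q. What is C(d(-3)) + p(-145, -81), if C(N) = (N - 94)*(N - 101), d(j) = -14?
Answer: 18836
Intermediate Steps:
C(N) = (-101 + N)*(-94 + N) (C(N) = (-94 + N)*(-101 + N) = (-101 + N)*(-94 + N))
p(Q, n) = Q + n² (p(Q, n) = n² + Q = Q + n²)
C(d(-3)) + p(-145, -81) = (9494 + (-14)² - 195*(-14)) + (-145 + (-81)²) = (9494 + 196 + 2730) + (-145 + 6561) = 12420 + 6416 = 18836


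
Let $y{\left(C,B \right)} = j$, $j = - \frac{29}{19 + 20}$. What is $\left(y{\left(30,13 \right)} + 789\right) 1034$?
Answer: $\frac{31787228}{39} \approx 8.1506 \cdot 10^{5}$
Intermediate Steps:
$j = - \frac{29}{39} \approx -0.74359$
$y{\left(C,B \right)} = - \frac{29}{39}$
$\left(y{\left(30,13 \right)} + 789\right) 1034 = \left(- \frac{29}{39} + 789\right) 1034 = \frac{30742}{39} \cdot 1034 = \frac{31787228}{39}$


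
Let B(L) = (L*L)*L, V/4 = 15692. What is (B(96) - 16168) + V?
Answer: 931336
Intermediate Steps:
V = 62768 (V = 4*15692 = 62768)
B(L) = L³ (B(L) = L²*L = L³)
(B(96) - 16168) + V = (96³ - 16168) + 62768 = (884736 - 16168) + 62768 = 868568 + 62768 = 931336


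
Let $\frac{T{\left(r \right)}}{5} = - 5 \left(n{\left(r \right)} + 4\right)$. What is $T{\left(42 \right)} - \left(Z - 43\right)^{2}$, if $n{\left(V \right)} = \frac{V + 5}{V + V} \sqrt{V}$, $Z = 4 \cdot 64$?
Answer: $-45469 - \frac{1175 \sqrt{42}}{84} \approx -45560.0$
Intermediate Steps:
$Z = 256$
$n{\left(V \right)} = \frac{5 + V}{2 \sqrt{V}}$ ($n{\left(V \right)} = \frac{5 + V}{2 V} \sqrt{V} = \frac{5 + V}{2 \sqrt{V}}$)
$T{\left(r \right)} = -100 - \frac{25 \left(5 + r\right)}{2 \sqrt{r}}$ ($T{\left(r \right)} = 5 \left(- 5 \left(\frac{5 + r}{2 \sqrt{r}} + 4\right)\right) = 5 \left(- 5 \left(4 + \frac{5 + r}{2 \sqrt{r}}\right)\right) = 5 \left(-20 - \frac{5 \left(5 + r\right)}{2 \sqrt{r}}\right) = -100 - \frac{25 \left(5 + r\right)}{2 \sqrt{r}}$)
$T{\left(42 \right)} - \left(Z - 43\right)^{2} = \frac{25 \left(-5 - 42 - 8 \sqrt{42}\right)}{2 \sqrt{42}} - \left(256 - 43\right)^{2} = \frac{25 \frac{\sqrt{42}}{42} \left(-5 - 42 - 8 \sqrt{42}\right)}{2} - 213^{2} = \frac{25 \frac{\sqrt{42}}{42} \left(-47 - 8 \sqrt{42}\right)}{2} - 45369 = \frac{25 \sqrt{42} \left(-47 - 8 \sqrt{42}\right)}{84} - 45369 = -45369 + \frac{25 \sqrt{42} \left(-47 - 8 \sqrt{42}\right)}{84}$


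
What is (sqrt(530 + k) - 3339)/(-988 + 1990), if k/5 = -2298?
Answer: -1113/334 + 2*I*sqrt(685)/501 ≈ -3.3323 + 0.10448*I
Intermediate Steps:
k = -11490 (k = 5*(-2298) = -11490)
(sqrt(530 + k) - 3339)/(-988 + 1990) = (sqrt(530 - 11490) - 3339)/(-988 + 1990) = (sqrt(-10960) - 3339)/1002 = (4*I*sqrt(685) - 3339)*(1/1002) = (-3339 + 4*I*sqrt(685))*(1/1002) = -1113/334 + 2*I*sqrt(685)/501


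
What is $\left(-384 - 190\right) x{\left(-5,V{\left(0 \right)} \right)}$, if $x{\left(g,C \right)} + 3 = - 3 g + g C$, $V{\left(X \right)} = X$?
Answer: $-6888$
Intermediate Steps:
$x{\left(g,C \right)} = -3 - 3 g + C g$ ($x{\left(g,C \right)} = -3 + \left(- 3 g + g C\right) = -3 + \left(- 3 g + C g\right) = -3 - 3 g + C g$)
$\left(-384 - 190\right) x{\left(-5,V{\left(0 \right)} \right)} = \left(-384 - 190\right) \left(-3 - -15 + 0 \left(-5\right)\right) = - 574 \left(-3 + 15 + 0\right) = \left(-574\right) 12 = -6888$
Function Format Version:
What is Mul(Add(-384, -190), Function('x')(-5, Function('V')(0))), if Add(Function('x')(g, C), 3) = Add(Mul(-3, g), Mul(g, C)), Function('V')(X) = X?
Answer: -6888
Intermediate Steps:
Function('x')(g, C) = Add(-3, Mul(-3, g), Mul(C, g)) (Function('x')(g, C) = Add(-3, Add(Mul(-3, g), Mul(g, C))) = Add(-3, Add(Mul(-3, g), Mul(C, g))) = Add(-3, Mul(-3, g), Mul(C, g)))
Mul(Add(-384, -190), Function('x')(-5, Function('V')(0))) = Mul(Add(-384, -190), Add(-3, Mul(-3, -5), Mul(0, -5))) = Mul(-574, Add(-3, 15, 0)) = Mul(-574, 12) = -6888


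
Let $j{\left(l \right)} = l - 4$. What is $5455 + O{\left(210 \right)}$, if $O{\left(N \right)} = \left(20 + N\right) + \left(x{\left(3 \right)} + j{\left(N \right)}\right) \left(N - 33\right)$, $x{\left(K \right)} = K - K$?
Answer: $42147$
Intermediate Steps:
$x{\left(K \right)} = 0$
$j{\left(l \right)} = -4 + l$
$O{\left(N \right)} = 20 + N + \left(-33 + N\right) \left(-4 + N\right)$ ($O{\left(N \right)} = \left(20 + N\right) + \left(0 + \left(-4 + N\right)\right) \left(N - 33\right) = \left(20 + N\right) + \left(-4 + N\right) \left(-33 + N\right) = \left(20 + N\right) + \left(-33 + N\right) \left(-4 + N\right) = 20 + N + \left(-33 + N\right) \left(-4 + N\right)$)
$5455 + O{\left(210 \right)} = 5455 + \left(152 + 210^{2} - 7560\right) = 5455 + \left(152 + 44100 - 7560\right) = 5455 + 36692 = 42147$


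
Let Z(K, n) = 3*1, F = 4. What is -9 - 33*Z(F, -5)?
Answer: -108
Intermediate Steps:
Z(K, n) = 3
-9 - 33*Z(F, -5) = -9 - 33*3 = -9 - 99 = -108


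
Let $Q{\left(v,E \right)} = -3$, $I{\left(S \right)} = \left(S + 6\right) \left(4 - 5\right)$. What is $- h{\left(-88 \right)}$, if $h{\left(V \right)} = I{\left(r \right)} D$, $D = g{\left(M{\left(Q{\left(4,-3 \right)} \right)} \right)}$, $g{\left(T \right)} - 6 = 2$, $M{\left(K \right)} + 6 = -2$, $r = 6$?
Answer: $96$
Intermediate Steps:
$I{\left(S \right)} = -6 - S$ ($I{\left(S \right)} = \left(6 + S\right) \left(-1\right) = -6 - S$)
$M{\left(K \right)} = -8$ ($M{\left(K \right)} = -6 - 2 = -8$)
$g{\left(T \right)} = 8$ ($g{\left(T \right)} = 6 + 2 = 8$)
$D = 8$
$h{\left(V \right)} = -96$ ($h{\left(V \right)} = \left(-6 - 6\right) 8 = \left(-12\right) 8 = -96$)
$- h{\left(-88 \right)} = \left(-1\right) \left(-96\right) = 96$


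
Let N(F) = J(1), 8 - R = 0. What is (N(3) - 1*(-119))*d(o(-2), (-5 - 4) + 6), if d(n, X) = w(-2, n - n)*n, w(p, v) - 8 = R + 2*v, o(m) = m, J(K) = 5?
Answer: -3968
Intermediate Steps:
R = 8 (R = 8 - 1*0 = 8 + 0 = 8)
N(F) = 5
w(p, v) = 16 + 2*v (w(p, v) = 8 + (8 + 2*v) = 16 + 2*v)
d(n, X) = 16*n (d(n, X) = (16 + 2*(n - n))*n = (16 + 2*0)*n = (16 + 0)*n = 16*n)
(N(3) - 1*(-119))*d(o(-2), (-5 - 4) + 6) = (5 - 1*(-119))*(16*(-2)) = (5 + 119)*(-32) = 124*(-32) = -3968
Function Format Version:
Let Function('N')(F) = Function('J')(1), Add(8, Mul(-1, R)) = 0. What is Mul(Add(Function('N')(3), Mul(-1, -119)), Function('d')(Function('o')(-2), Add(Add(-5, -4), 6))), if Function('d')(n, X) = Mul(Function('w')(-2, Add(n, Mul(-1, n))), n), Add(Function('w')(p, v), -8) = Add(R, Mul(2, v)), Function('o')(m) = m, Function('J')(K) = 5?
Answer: -3968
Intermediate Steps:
R = 8 (R = Add(8, Mul(-1, 0)) = Add(8, 0) = 8)
Function('N')(F) = 5
Function('w')(p, v) = Add(16, Mul(2, v)) (Function('w')(p, v) = Add(8, Add(8, Mul(2, v))) = Add(16, Mul(2, v)))
Function('d')(n, X) = Mul(16, n) (Function('d')(n, X) = Mul(Add(16, Mul(2, Add(n, Mul(-1, n)))), n) = Mul(Add(16, Mul(2, 0)), n) = Mul(Add(16, 0), n) = Mul(16, n))
Mul(Add(Function('N')(3), Mul(-1, -119)), Function('d')(Function('o')(-2), Add(Add(-5, -4), 6))) = Mul(Add(5, Mul(-1, -119)), Mul(16, -2)) = Mul(Add(5, 119), -32) = Mul(124, -32) = -3968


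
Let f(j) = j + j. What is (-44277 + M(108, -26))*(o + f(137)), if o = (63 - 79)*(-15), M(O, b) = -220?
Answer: -22871458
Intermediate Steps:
f(j) = 2*j
o = 240 (o = -16*(-15) = 240)
(-44277 + M(108, -26))*(o + f(137)) = (-44277 - 220)*(240 + 2*137) = -44497*(240 + 274) = -44497*514 = -22871458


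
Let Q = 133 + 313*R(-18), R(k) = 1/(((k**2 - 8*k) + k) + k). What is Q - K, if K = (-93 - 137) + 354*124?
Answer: -18805943/432 ≈ -43532.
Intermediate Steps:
K = 43666 (K = -230 + 43896 = 43666)
R(k) = 1/(k**2 - 6*k) (R(k) = 1/((k**2 - 7*k) + k) = 1/(k**2 - 6*k))
Q = 57769/432 (Q = 133 + 313*(1/((-18)*(-6 - 18))) = 133 + 313*(-1/18/(-24)) = 133 + 313*(-1/18*(-1/24)) = 133 + 313*(1/432) = 133 + 313/432 = 57769/432 ≈ 133.72)
Q - K = 57769/432 - 1*43666 = 57769/432 - 43666 = -18805943/432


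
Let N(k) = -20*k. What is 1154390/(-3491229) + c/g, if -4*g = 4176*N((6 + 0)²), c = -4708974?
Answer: -961546581347/145793723040 ≈ -6.5953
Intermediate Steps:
g = 751680 (g = -1044*(-20*(6 + 0)²) = -1044*(-20*6²) = -1044*(-20*36) = -1044*(-720) = -¼*(-3006720) = 751680)
1154390/(-3491229) + c/g = 1154390/(-3491229) - 4708974/751680 = 1154390*(-1/3491229) - 4708974*1/751680 = -1154390/3491229 - 784829/125280 = -961546581347/145793723040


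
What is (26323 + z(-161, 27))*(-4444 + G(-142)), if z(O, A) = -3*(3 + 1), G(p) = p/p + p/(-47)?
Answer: -5490553169/47 ≈ -1.1682e+8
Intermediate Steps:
G(p) = 1 - p/47 (G(p) = 1 + p*(-1/47) = 1 - p/47)
z(O, A) = -12 (z(O, A) = -3*4 = -12)
(26323 + z(-161, 27))*(-4444 + G(-142)) = (26323 - 12)*(-4444 + (1 - 1/47*(-142))) = 26311*(-4444 + (1 + 142/47)) = 26311*(-4444 + 189/47) = 26311*(-208679/47) = -5490553169/47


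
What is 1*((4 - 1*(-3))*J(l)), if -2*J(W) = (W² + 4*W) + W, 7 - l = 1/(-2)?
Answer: -2625/8 ≈ -328.13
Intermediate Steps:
l = 15/2 (l = 7 - 1/(-2) = 7 - 1*(-½) = 7 + ½ = 15/2 ≈ 7.5000)
J(W) = -5*W/2 - W²/2 (J(W) = -((W² + 4*W) + W)/2 = -(W² + 5*W)/2 = -5*W/2 - W²/2)
1*((4 - 1*(-3))*J(l)) = 1*((4 - 1*(-3))*(-½*15/2*(5 + 15/2))) = 1*((4 + 3)*(-½*15/2*25/2)) = 1*(7*(-375/8)) = 1*(-2625/8) = -2625/8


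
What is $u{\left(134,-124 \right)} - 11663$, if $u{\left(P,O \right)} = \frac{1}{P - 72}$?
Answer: $- \frac{723105}{62} \approx -11663.0$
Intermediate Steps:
$u{\left(P,O \right)} = \frac{1}{-72 + P}$
$u{\left(134,-124 \right)} - 11663 = \frac{1}{-72 + 134} - 11663 = \frac{1}{62} - 11663 = - \frac{723105}{62}$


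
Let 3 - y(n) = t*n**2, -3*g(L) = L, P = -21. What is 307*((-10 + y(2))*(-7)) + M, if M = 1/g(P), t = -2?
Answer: -15042/7 ≈ -2148.9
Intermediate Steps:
g(L) = -L/3
M = 1/7 (M = 1/(-1/3*(-21)) = 1/7 ≈ 0.14286)
y(n) = 3 + 2*n**2 (y(n) = 3 - (-2)*n**2 = 3 + 2*n**2)
307*((-10 + y(2))*(-7)) + M = 307*((-10 + (3 + 2*2**2))*(-7)) + 1/7 = 307*((-10 + (3 + 2*4))*(-7)) + 1/7 = 307*((-10 + (3 + 8))*(-7)) + 1/7 = 307*((-10 + 11)*(-7)) + 1/7 = 307*(1*(-7)) + 1/7 = 307*(-7) + 1/7 = -2149 + 1/7 = -15042/7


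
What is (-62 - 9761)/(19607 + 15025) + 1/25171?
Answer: -247220101/871722072 ≈ -0.28360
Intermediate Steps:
(-62 - 9761)/(19607 + 15025) + 1/25171 = -9823/34632 + 1/25171 = -247220101/871722072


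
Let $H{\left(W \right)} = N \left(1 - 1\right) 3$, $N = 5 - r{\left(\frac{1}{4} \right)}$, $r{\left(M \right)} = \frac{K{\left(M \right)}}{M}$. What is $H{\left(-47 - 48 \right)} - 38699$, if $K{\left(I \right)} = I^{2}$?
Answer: $-38699$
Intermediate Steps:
$r{\left(M \right)} = M$ ($r{\left(M \right)} = \frac{M^{2}}{M} = M$)
$N = \frac{19}{4}$ ($N = 5 - \frac{1}{4} = \frac{19}{4} \approx 4.75$)
$H{\left(W \right)} = 0$ ($H{\left(W \right)} = \frac{19 \left(1 - 1\right)}{4} \cdot 3 = \frac{19}{4} \cdot 0 \cdot 3 = 0 \cdot 3 = 0$)
$H{\left(-47 - 48 \right)} - 38699 = 0 - 38699 = -38699$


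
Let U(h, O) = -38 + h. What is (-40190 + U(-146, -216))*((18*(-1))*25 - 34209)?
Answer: 1399322466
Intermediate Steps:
(-40190 + U(-146, -216))*((18*(-1))*25 - 34209) = (-40190 + (-38 - 146))*((18*(-1))*25 - 34209) = (-40190 - 184)*(-18*25 - 34209) = -40374*(-450 - 34209) = -40374*(-34659) = 1399322466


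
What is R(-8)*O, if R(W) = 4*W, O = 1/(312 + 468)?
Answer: -8/195 ≈ -0.041026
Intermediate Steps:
O = 1/780 ≈ 0.0012821
R(-8)*O = (4*(-8))*(1/780) = -32*1/780 = -8/195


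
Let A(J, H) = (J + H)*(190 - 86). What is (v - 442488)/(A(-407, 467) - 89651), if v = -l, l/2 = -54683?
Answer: 333122/83411 ≈ 3.9937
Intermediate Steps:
l = -109366 (l = 2*(-54683) = -109366)
A(J, H) = 104*H + 104*J (A(J, H) = (H + J)*104 = 104*H + 104*J)
v = 109366 (v = -1*(-109366) = 109366)
(v - 442488)/(A(-407, 467) - 89651) = (109366 - 442488)/((104*467 + 104*(-407)) - 89651) = -333122/((48568 - 42328) - 89651) = -333122/(6240 - 89651) = -333122/(-83411) = -333122*(-1/83411) = 333122/83411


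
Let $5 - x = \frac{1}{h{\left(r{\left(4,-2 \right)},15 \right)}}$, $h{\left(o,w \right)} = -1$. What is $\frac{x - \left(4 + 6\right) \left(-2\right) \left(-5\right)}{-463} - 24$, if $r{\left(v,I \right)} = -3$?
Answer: $- \frac{11018}{463} \approx -23.797$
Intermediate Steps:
$x = 6$ ($x = 5 - \frac{1}{-1} = 5 - -1 = 5 + 1 = 6$)
$\frac{x - \left(4 + 6\right) \left(-2\right) \left(-5\right)}{-463} - 24 = \frac{6 - \left(4 + 6\right) \left(-2\right) \left(-5\right)}{-463} - 24 = \left(6 - 10 \left(-2\right) \left(-5\right)\right) \left(- \frac{1}{463}\right) - 24 = \left(6 - \left(-20\right) \left(-5\right)\right) \left(- \frac{1}{463}\right) - 24 = \left(6 - 100\right) \left(- \frac{1}{463}\right) - 24 = \left(-94\right) \left(- \frac{1}{463}\right) - 24 = \frac{94}{463} - 24 = - \frac{11018}{463}$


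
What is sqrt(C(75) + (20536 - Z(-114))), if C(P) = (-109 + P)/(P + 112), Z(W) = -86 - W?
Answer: sqrt(2481446)/11 ≈ 143.21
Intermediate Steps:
C(P) = (-109 + P)/(112 + P)
sqrt(C(75) + (20536 - Z(-114))) = sqrt((-109 + 75)/(112 + 75) + (20536 - (-86 - 1*(-114)))) = sqrt(-34/187 + (20536 - (-86 + 114))) = sqrt((1/187)*(-34) + (20536 - 1*28)) = sqrt(-2/11 + (20536 - 28)) = sqrt(-2/11 + 20508) = sqrt(225586/11) = sqrt(2481446)/11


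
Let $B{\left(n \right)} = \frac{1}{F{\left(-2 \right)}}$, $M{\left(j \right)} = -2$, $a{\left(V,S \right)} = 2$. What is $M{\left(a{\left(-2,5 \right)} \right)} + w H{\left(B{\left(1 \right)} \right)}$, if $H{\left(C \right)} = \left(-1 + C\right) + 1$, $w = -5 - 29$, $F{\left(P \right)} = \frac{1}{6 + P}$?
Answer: $-138$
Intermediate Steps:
$B{\left(n \right)} = 4$ ($B{\left(n \right)} = \frac{1}{\frac{1}{6 - 2}} = \frac{1}{\frac{1}{4}} = 4$)
$w = -34$ ($w = -5 - 29 = -34$)
$H{\left(C \right)} = C$
$M{\left(a{\left(-2,5 \right)} \right)} + w H{\left(B{\left(1 \right)} \right)} = -2 - 136 = -138$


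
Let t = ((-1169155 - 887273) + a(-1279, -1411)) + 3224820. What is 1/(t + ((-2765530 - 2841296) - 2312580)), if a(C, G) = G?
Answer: -1/6752425 ≈ -1.4809e-7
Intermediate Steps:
t = 1166981 (t = ((-1169155 - 887273) - 1411) + 3224820 = (-2056428 - 1411) + 3224820 = -2057839 + 3224820 = 1166981)
1/(t + ((-2765530 - 2841296) - 2312580)) = 1/(1166981 + ((-2765530 - 2841296) - 2312580)) = 1/(1166981 + (-5606826 - 2312580)) = 1/(1166981 - 7919406) = 1/(-6752425) = -1/6752425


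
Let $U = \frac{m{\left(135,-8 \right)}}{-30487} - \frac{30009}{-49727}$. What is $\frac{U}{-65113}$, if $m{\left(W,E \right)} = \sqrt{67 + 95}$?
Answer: $- \frac{30009}{3237874151} + \frac{9 \sqrt{2}}{1985100031} \approx -9.2617 \cdot 10^{-6}$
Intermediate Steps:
$m{\left(W,E \right)} = 9 \sqrt{2}$ ($m{\left(W,E \right)} = \sqrt{162} = 9 \sqrt{2}$)
$U = \frac{30009}{49727} - \frac{9 \sqrt{2}}{30487}$ ($U = \frac{9 \sqrt{2}}{-30487} - \frac{30009}{-49727} = 9 \sqrt{2} \left(- \frac{1}{30487}\right) - - \frac{30009}{49727} = - \frac{9 \sqrt{2}}{30487} + \frac{30009}{49727} = \frac{30009}{49727} - \frac{9 \sqrt{2}}{30487} \approx 0.60306$)
$\frac{U}{-65113} = \frac{\frac{30009}{49727} - \frac{9 \sqrt{2}}{30487}}{-65113} = \left(\frac{30009}{49727} - \frac{9 \sqrt{2}}{30487}\right) \left(- \frac{1}{65113}\right) = - \frac{30009}{3237874151} + \frac{9 \sqrt{2}}{1985100031}$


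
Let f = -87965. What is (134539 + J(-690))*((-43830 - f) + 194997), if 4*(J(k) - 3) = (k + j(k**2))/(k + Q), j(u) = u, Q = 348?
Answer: 1829141054003/57 ≈ 3.2090e+10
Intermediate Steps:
J(k) = 3 + (k + k**2)/(4*(348 + k)) (J(k) = 3 + ((k + k**2)/(k + 348))/4 = 3 + ((k + k**2)/(348 + k))/4 = 3 + (k + k**2)/(4*(348 + k)))
(134539 + J(-690))*((-43830 - f) + 194997) = (134539 + (4176 + (-690)**2 + 13*(-690))/(4*(348 - 690)))*((-43830 - 1*(-87965)) + 194997) = (134539 + (1/4)*(4176 + 476100 - 8970)/(-342))*((-43830 + 87965) + 194997) = (134539 + (1/4)*(-1/342)*471306)*(44135 + 194997) = (134539 - 78551/228)*239132 = (30596341/228)*239132 = 1829141054003/57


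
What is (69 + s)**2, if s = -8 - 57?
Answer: 16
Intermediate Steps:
s = -65
(69 + s)**2 = (69 - 65)**2 = 4**2 = 16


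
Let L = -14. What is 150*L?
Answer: -2100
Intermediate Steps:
150*L = 150*(-14) = -2100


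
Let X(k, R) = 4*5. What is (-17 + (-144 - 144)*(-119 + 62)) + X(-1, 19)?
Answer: 16419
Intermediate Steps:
X(k, R) = 20
(-17 + (-144 - 144)*(-119 + 62)) + X(-1, 19) = (-17 + (-144 - 144)*(-119 + 62)) + 20 = (-17 - 288*(-57)) + 20 = (-17 + 16416) + 20 = 16399 + 20 = 16419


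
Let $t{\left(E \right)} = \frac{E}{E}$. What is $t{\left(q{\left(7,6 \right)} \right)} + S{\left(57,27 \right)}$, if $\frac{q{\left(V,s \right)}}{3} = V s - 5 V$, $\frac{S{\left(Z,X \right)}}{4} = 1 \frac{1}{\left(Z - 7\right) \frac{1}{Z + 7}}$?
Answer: $\frac{153}{25} \approx 6.12$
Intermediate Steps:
$S{\left(Z,X \right)} = \frac{4 \left(7 + Z\right)}{-7 + Z}$ ($S{\left(Z,X \right)} = 4 \cdot 1 \frac{1}{\left(Z - 7\right) \frac{1}{Z + 7}} = 4 \cdot 1 \frac{1}{\left(-7 + Z\right) \frac{1}{7 + Z}} = 4 \cdot 1 \frac{1}{\frac{1}{7 + Z} \left(-7 + Z\right)} = 4 \cdot 1 \frac{7 + Z}{-7 + Z} = 4 \frac{7 + Z}{-7 + Z} = \frac{4 \left(7 + Z\right)}{-7 + Z}$)
$q{\left(V,s \right)} = - 15 V + 3 V s$ ($q{\left(V,s \right)} = 3 \left(V s - 5 V\right) = 3 \left(- 5 V + V s\right) = - 15 V + 3 V s$)
$t{\left(E \right)} = 1$
$t{\left(q{\left(7,6 \right)} \right)} + S{\left(57,27 \right)} = 1 + \frac{4 \left(7 + 57\right)}{-7 + 57} = 1 + 4 \cdot \frac{1}{50} \cdot 64 = 1 + \frac{128}{25} = \frac{153}{25}$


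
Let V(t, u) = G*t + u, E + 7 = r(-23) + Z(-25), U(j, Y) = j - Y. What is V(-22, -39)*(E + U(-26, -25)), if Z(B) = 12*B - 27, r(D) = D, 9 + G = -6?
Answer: -104178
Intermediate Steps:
G = -15 (G = -9 - 6 = -15)
Z(B) = -27 + 12*B
E = -357 (E = -7 + (-23 + (-27 + 12*(-25))) = -7 + (-23 + (-27 - 300)) = -7 + (-23 - 327) = -7 - 350 = -357)
V(t, u) = u - 15*t (V(t, u) = -15*t + u = u - 15*t)
V(-22, -39)*(E + U(-26, -25)) = (-39 - 15*(-22))*(-357 + (-26 - 1*(-25))) = (-39 + 330)*(-357 + (-26 + 25)) = 291*(-357 - 1) = 291*(-358) = -104178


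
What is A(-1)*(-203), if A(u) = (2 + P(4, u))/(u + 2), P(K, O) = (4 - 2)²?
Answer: -1218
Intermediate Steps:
P(K, O) = 4 (P(K, O) = 2² = 4)
A(u) = 6/(2 + u) (A(u) = (2 + 4)/(u + 2) = 6/(2 + u))
A(-1)*(-203) = (6/(2 - 1))*(-203) = (6/1)*(-203) = (6*1)*(-203) = 6*(-203) = -1218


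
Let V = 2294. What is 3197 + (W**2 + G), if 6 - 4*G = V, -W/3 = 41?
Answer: 17754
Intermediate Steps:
W = -123 (W = -3*41 = -123)
G = -572 (G = 3/2 - 1/4*2294 = 3/2 - 1147/2 = -572)
3197 + (W**2 + G) = 3197 + ((-123)**2 - 572) = 3197 + (15129 - 572) = 3197 + 14557 = 17754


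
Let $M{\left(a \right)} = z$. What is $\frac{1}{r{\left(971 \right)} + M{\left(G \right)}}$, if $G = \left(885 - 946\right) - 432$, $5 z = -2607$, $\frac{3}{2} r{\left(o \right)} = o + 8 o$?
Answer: $\frac{5}{26523} \approx 0.00018852$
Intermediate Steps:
$r{\left(o \right)} = 6 o$ ($r{\left(o \right)} = \frac{2 \left(o + 8 o\right)}{3} = \frac{2 \cdot 9 o}{3} = 6 o$)
$z = - \frac{2607}{5}$ ($z = \frac{1}{5} \left(-2607\right) = - \frac{2607}{5} \approx -521.4$)
$G = -493$ ($G = -61 - 432 = -493$)
$M{\left(a \right)} = - \frac{2607}{5}$
$\frac{1}{r{\left(971 \right)} + M{\left(G \right)}} = \frac{1}{6 \cdot 971 - \frac{2607}{5}} = \frac{1}{5826 - \frac{2607}{5}} = \frac{1}{\frac{26523}{5}} = \frac{5}{26523}$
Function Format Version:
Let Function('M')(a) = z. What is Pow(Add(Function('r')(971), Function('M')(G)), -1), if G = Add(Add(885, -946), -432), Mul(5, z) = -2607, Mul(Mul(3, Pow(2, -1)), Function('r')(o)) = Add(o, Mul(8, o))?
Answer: Rational(5, 26523) ≈ 0.00018852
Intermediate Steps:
Function('r')(o) = Mul(6, o) (Function('r')(o) = Mul(Rational(2, 3), Add(o, Mul(8, o))) = Mul(Rational(2, 3), Mul(9, o)) = Mul(6, o))
z = Rational(-2607, 5) (z = Mul(Rational(1, 5), -2607) = Rational(-2607, 5) ≈ -521.40)
G = -493 (G = Add(-61, -432) = -493)
Function('M')(a) = Rational(-2607, 5)
Pow(Add(Function('r')(971), Function('M')(G)), -1) = Pow(Add(Mul(6, 971), Rational(-2607, 5)), -1) = Pow(Add(5826, Rational(-2607, 5)), -1) = Pow(Rational(26523, 5), -1) = Rational(5, 26523)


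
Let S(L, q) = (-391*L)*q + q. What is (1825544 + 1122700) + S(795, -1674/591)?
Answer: 754255020/197 ≈ 3.8287e+6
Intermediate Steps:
S(L, q) = q - 391*L*q (S(L, q) = -391*L*q + q = q - 391*L*q)
(1825544 + 1122700) + S(795, -1674/591) = (1825544 + 1122700) + (-1674/591)*(1 - 391*795) = 2948244 + (-1674*1/591)*(1 - 310845) = 2948244 - 558/197*(-310844) = 2948244 + 173450952/197 = 754255020/197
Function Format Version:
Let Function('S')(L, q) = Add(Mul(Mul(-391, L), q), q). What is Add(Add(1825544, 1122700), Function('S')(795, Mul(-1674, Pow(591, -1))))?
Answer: Rational(754255020, 197) ≈ 3.8287e+6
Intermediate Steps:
Function('S')(L, q) = Add(q, Mul(-391, L, q)) (Function('S')(L, q) = Add(Mul(-391, L, q), q) = Add(q, Mul(-391, L, q)))
Add(Add(1825544, 1122700), Function('S')(795, Mul(-1674, Pow(591, -1)))) = Add(Add(1825544, 1122700), Mul(Mul(-1674, Pow(591, -1)), Add(1, Mul(-391, 795)))) = Add(2948244, Mul(Mul(-1674, Rational(1, 591)), Add(1, -310845))) = Add(2948244, Mul(Rational(-558, 197), -310844)) = Add(2948244, Rational(173450952, 197)) = Rational(754255020, 197)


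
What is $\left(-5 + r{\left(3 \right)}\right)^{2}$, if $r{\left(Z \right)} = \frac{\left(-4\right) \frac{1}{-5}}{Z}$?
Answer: $\frac{5041}{225} \approx 22.404$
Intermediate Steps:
$r{\left(Z \right)} = \frac{4}{5 Z}$ ($r{\left(Z \right)} = \frac{\left(-4\right) \left(- \frac{1}{5}\right)}{Z} = \frac{4}{5 Z}$)
$\left(-5 + r{\left(3 \right)}\right)^{2} = \left(-5 + \frac{4}{5 \cdot 3}\right)^{2} = \left(-5 + \frac{4}{5} \cdot \frac{1}{3}\right)^{2} = \left(-5 + \frac{4}{15}\right)^{2} = \left(- \frac{71}{15}\right)^{2} = \frac{5041}{225}$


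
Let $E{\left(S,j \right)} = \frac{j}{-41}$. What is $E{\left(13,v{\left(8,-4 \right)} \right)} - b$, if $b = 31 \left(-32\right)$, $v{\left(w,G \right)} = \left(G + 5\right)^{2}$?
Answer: $\frac{40671}{41} \approx 991.98$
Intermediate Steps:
$v{\left(w,G \right)} = \left(5 + G\right)^{2}$
$E{\left(S,j \right)} = - \frac{j}{41}$ ($E{\left(S,j \right)} = j \left(- \frac{1}{41}\right) = - \frac{j}{41}$)
$b = -992$
$E{\left(13,v{\left(8,-4 \right)} \right)} - b = - \frac{\left(5 - 4\right)^{2}}{41} - -992 = - \frac{1^{2}}{41} + 992 = \left(- \frac{1}{41}\right) 1 + 992 = - \frac{1}{41} + 992 = \frac{40671}{41}$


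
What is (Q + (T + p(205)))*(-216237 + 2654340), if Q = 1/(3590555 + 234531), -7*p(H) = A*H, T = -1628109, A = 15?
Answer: -106314360826672532283/26775602 ≈ -3.9706e+12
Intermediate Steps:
p(H) = -15*H/7
Q = 1/3825086 ≈ 2.6143e-7
(Q + (T + p(205)))*(-216237 + 2654340) = (1/3825086 + (-1628109 - 15/7*205))*(-216237 + 2654340) = (1/3825086 + (-1628109 - 3075/7))*2438103 = (1/3825086 - 11399838/7)*2438103 = -43605360736061/26775602*2438103 = -106314360826672532283/26775602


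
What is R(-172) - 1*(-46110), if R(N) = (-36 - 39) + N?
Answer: 45863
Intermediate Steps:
R(N) = -75 + N
R(-172) - 1*(-46110) = (-75 - 172) - 1*(-46110) = -247 + 46110 = 45863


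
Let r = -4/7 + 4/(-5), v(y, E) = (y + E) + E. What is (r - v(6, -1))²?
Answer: 35344/1225 ≈ 28.852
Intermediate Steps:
v(y, E) = y + 2*E (v(y, E) = (E + y) + E = y + 2*E)
r = -48/35 (r = -4*⅐ + 4*(-⅕) = -4/7 - ⅘ = -48/35 ≈ -1.3714)
(r - v(6, -1))² = (-48/35 - (6 + 2*(-1)))² = (-48/35 - (6 - 2))² = (-48/35 - 1*4)² = (-48/35 - 4)² = (-188/35)² = 35344/1225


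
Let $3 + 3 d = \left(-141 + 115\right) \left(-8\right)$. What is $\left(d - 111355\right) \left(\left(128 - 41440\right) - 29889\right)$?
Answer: $\frac{23771165860}{3} \approx 7.9237 \cdot 10^{9}$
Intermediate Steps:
$d = \frac{205}{3}$ ($d = -1 + \frac{\left(-141 + 115\right) \left(-8\right)}{3} = -1 + \frac{\left(-26\right) \left(-8\right)}{3} = -1 + \frac{1}{3} \cdot 208 = -1 + \frac{208}{3} = \frac{205}{3} \approx 68.333$)
$\left(d - 111355\right) \left(\left(128 - 41440\right) - 29889\right) = \left(\frac{205}{3} - 111355\right) \left(\left(128 - 41440\right) - 29889\right) = - \frac{333860 \left(-41312 - 29889\right)}{3} = \left(- \frac{333860}{3}\right) \left(-71201\right) = \frac{23771165860}{3}$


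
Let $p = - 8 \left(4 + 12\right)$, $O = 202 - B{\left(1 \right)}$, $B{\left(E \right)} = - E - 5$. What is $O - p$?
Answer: $336$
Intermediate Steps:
$B{\left(E \right)} = -5 - E$
$O = 208$ ($O = 202 - \left(-5 - 1\right) = 202 - -6 = 202 + 6 = 208$)
$p = -128$ ($p = \left(-8\right) 16 = -128$)
$O - p = 208 - -128 = 208 + 128 = 336$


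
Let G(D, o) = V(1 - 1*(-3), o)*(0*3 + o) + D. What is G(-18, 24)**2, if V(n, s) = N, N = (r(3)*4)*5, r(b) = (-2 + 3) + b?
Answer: 3617604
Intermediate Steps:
r(b) = 1 + b
N = 80 (N = ((1 + 3)*4)*5 = (4*4)*5 = 16*5 = 80)
V(n, s) = 80
G(D, o) = D + 80*o (G(D, o) = 80*(0*3 + o) + D = 80*(0 + o) + D = 80*o + D = D + 80*o)
G(-18, 24)**2 = (-18 + 80*24)**2 = (-18 + 1920)**2 = 1902**2 = 3617604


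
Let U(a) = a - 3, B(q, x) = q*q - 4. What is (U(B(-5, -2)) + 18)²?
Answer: 1296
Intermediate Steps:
B(q, x) = -4 + q² (B(q, x) = q² - 4 = -4 + q²)
U(a) = -3 + a
(U(B(-5, -2)) + 18)² = ((-3 + (-4 + (-5)²)) + 18)² = ((-3 + (-4 + 25)) + 18)² = ((-3 + 21) + 18)² = (18 + 18)² = 36² = 1296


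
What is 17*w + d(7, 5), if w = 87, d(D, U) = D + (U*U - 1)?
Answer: 1510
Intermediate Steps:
d(D, U) = -1 + D + U**2 (d(D, U) = D + (U**2 - 1) = D + (-1 + U**2) = -1 + D + U**2)
17*w + d(7, 5) = 17*87 + (-1 + 7 + 5**2) = 1479 + (-1 + 7 + 25) = 1479 + 31 = 1510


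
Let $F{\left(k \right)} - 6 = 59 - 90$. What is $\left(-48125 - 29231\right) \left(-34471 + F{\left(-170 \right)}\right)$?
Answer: $2668472576$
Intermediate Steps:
$F{\left(k \right)} = -25$ ($F{\left(k \right)} = 6 + \left(59 - 90\right) = 6 - 31 = -25$)
$\left(-48125 - 29231\right) \left(-34471 + F{\left(-170 \right)}\right) = \left(-48125 - 29231\right) \left(-34471 - 25\right) = \left(-77356\right) \left(-34496\right) = 2668472576$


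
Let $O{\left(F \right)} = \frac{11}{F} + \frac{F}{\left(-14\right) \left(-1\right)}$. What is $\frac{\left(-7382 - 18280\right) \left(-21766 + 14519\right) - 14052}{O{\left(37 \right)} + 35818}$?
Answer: $\frac{96326483316}{18555247} \approx 5191.3$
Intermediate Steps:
$O{\left(F \right)} = \frac{11}{F} + \frac{F}{14}$
$\frac{\left(-7382 - 18280\right) \left(-21766 + 14519\right) - 14052}{O{\left(37 \right)} + 35818} = \frac{\left(-7382 - 18280\right) \left(-21766 + 14519\right) - 14052}{\left(\frac{11}{37} + \frac{1}{14} \cdot 37\right) + 35818} = \frac{\left(-25662\right) \left(-7247\right) - 14052}{\left(11 \cdot \frac{1}{37} + \frac{37}{14}\right) + 35818} = \frac{185972514 - 14052}{\left(\frac{11}{37} + \frac{37}{14}\right) + 35818} = \frac{185958462}{\frac{1523}{518} + 35818} = \frac{185958462}{\frac{18555247}{518}} = 185958462 \cdot \frac{518}{18555247} = \frac{96326483316}{18555247}$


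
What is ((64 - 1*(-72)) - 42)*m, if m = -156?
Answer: -14664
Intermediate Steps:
((64 - 1*(-72)) - 42)*m = ((64 - 1*(-72)) - 42)*(-156) = ((64 + 72) - 42)*(-156) = (136 - 42)*(-156) = 94*(-156) = -14664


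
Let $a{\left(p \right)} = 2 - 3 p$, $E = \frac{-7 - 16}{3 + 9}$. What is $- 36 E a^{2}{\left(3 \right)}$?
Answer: $3381$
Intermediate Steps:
$E = - \frac{23}{12} \approx -1.9167$
$- 36 E a^{2}{\left(3 \right)} = \left(-36\right) \left(- \frac{23}{12}\right) \left(2 - 9\right)^{2} = 69 \left(2 - 9\right)^{2} = 69 \left(-7\right)^{2} = 69 \cdot 49 = 3381$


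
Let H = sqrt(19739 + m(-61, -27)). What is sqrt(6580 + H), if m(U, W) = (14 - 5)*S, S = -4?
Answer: sqrt(6580 + sqrt(19703)) ≈ 81.978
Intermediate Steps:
m(U, W) = -36 (m(U, W) = (14 - 5)*(-4) = 9*(-4) = -36)
H = sqrt(19703) (H = sqrt(19739 - 36) = sqrt(19703) ≈ 140.37)
sqrt(6580 + H) = sqrt(6580 + sqrt(19703))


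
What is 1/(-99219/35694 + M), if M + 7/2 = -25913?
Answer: -5949/154193795 ≈ -3.8581e-5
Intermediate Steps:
M = -51833/2 (M = -7/2 - 25913 = -51833/2 ≈ -25917.)
1/(-99219/35694 + M) = 1/(-99219/35694 - 51833/2) = 1/(-99219*1/35694 - 51833/2) = 1/(-33073/11898 - 51833/2) = 1/(-154193795/5949) = -5949/154193795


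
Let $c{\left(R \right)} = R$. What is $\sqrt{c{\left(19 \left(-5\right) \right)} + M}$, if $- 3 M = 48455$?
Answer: $\frac{2 i \sqrt{36555}}{3} \approx 127.46 i$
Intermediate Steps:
$M = - \frac{48455}{3}$ ($M = \left(- \frac{1}{3}\right) 48455 = - \frac{48455}{3} \approx -16152.0$)
$\sqrt{c{\left(19 \left(-5\right) \right)} + M} = \sqrt{19 \left(-5\right) - \frac{48455}{3}} = \sqrt{-95 - \frac{48455}{3}} = \sqrt{- \frac{48740}{3}} = \frac{2 i \sqrt{36555}}{3}$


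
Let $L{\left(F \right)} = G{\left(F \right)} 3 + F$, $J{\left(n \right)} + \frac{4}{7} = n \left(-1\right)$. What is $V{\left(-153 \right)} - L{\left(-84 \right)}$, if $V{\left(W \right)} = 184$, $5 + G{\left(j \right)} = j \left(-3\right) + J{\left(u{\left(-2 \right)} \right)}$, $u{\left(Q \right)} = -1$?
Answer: $- \frac{3320}{7} \approx -474.29$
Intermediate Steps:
$J{\left(n \right)} = - \frac{4}{7} - n$ ($J{\left(n \right)} = - \frac{4}{7} + n \left(-1\right) = - \frac{4}{7} - n$)
$G{\left(j \right)} = - \frac{32}{7} - 3 j$ ($G{\left(j \right)} = -5 + \left(j \left(-3\right) - - \frac{3}{7}\right) = -5 - \left(- \frac{3}{7} + 3 j\right) = - \frac{32}{7} - 3 j$)
$L{\left(F \right)} = - \frac{96}{7} - 8 F$ ($L{\left(F \right)} = \left(- \frac{32}{7} - 3 F\right) 3 + F = \left(- \frac{96}{7} - 9 F\right) + F = - \frac{96}{7} - 8 F$)
$V{\left(-153 \right)} - L{\left(-84 \right)} = 184 - \left(- \frac{96}{7} - -672\right) = 184 - \left(- \frac{96}{7} + 672\right) = 184 - \frac{4608}{7} = - \frac{3320}{7}$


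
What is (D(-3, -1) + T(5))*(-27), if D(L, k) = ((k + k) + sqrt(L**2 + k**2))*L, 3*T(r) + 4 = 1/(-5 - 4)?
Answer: -125 + 81*sqrt(10) ≈ 131.14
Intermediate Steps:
T(r) = -37/27 (T(r) = -4/3 + 1/(3*(-5 - 4)) = -4/3 + (1/3)/(-9) = -4/3 + (1/3)*(-1/9) = -4/3 - 1/27 = -37/27)
D(L, k) = L*(sqrt(L**2 + k**2) + 2*k) (D(L, k) = (2*k + sqrt(L**2 + k**2))*L = (sqrt(L**2 + k**2) + 2*k)*L = L*(sqrt(L**2 + k**2) + 2*k))
(D(-3, -1) + T(5))*(-27) = (-3*(sqrt((-3)**2 + (-1)**2) + 2*(-1)) - 37/27)*(-27) = (-3*(sqrt(9 + 1) - 2) - 37/27)*(-27) = (-3*(sqrt(10) - 2) - 37/27)*(-27) = (-3*(-2 + sqrt(10)) - 37/27)*(-27) = ((6 - 3*sqrt(10)) - 37/27)*(-27) = (125/27 - 3*sqrt(10))*(-27) = -125 + 81*sqrt(10)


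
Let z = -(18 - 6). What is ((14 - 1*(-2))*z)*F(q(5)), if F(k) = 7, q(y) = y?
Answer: -1344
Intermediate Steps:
z = -12 (z = -1*12 = -12)
((14 - 1*(-2))*z)*F(q(5)) = ((14 - 1*(-2))*(-12))*7 = ((14 + 2)*(-12))*7 = (16*(-12))*7 = -192*7 = -1344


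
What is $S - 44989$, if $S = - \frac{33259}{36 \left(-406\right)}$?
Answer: $- \frac{657525965}{14616} \approx -44987.0$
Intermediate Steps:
$S = \frac{33259}{14616}$ ($S = - \frac{33259}{-14616} = \left(-33259\right) \left(- \frac{1}{14616}\right) = \frac{33259}{14616} \approx 2.2755$)
$S - 44989 = \frac{33259}{14616} - 44989 = - \frac{657525965}{14616}$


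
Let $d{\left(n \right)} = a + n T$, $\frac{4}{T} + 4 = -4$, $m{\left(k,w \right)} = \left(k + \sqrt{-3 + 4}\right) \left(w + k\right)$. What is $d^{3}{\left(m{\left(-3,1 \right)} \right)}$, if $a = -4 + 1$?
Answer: $-125$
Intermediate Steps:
$m{\left(k,w \right)} = \left(1 + k\right) \left(k + w\right)$ ($m{\left(k,w \right)} = \left(k + \sqrt{1}\right) \left(k + w\right) = \left(k + 1\right) \left(k + w\right) = \left(1 + k\right) \left(k + w\right)$)
$T = - \frac{1}{2}$ ($T = \frac{4}{-4 - 4} = \frac{4}{-8} = 4 \left(- \frac{1}{8}\right) = - \frac{1}{2} \approx -0.5$)
$a = -3$
$d{\left(n \right)} = -3 - \frac{n}{2}$ ($d{\left(n \right)} = -3 + n \left(- \frac{1}{2}\right) = -3 - \frac{n}{2}$)
$d^{3}{\left(m{\left(-3,1 \right)} \right)} = \left(-3 - \frac{-3 + 1 + \left(-3\right)^{2} - 3}{2}\right)^{3} = \left(-3 - \frac{-3 + 1 + 9 - 3}{2}\right)^{3} = \left(-3 - 2\right)^{3} = \left(-5\right)^{3} = -125$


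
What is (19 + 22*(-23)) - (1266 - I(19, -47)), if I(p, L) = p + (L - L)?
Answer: -1734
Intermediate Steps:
I(p, L) = p (I(p, L) = p + 0 = p)
(19 + 22*(-23)) - (1266 - I(19, -47)) = (19 + 22*(-23)) - (1266 - 1*19) = (19 - 506) - (1266 - 19) = -487 - 1*1247 = -487 - 1247 = -1734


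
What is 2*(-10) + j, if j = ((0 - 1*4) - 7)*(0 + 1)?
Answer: -31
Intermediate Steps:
j = -11 (j = ((0 - 4) - 7)*1 = (-4 - 7)*1 = -11*1 = -11)
2*(-10) + j = 2*(-10) - 11 = -20 - 11 = -31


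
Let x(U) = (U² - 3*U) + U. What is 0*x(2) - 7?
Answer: -7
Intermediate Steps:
x(U) = U² - 2*U
0*x(2) - 7 = 0*(2*(-2 + 2)) - 7 = 0*(2*0) - 7 = 0*0 - 7 = 0 - 7 = -7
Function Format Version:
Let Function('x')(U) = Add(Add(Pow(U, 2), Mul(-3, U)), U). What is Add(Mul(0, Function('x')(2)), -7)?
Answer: -7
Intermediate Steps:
Function('x')(U) = Add(Pow(U, 2), Mul(-2, U))
Add(Mul(0, Function('x')(2)), -7) = Add(Mul(0, Mul(2, Add(-2, 2))), -7) = Add(Mul(0, Mul(2, 0)), -7) = Add(Mul(0, 0), -7) = Add(0, -7) = -7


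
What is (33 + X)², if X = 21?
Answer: 2916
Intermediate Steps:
(33 + X)² = (33 + 21)² = 54² = 2916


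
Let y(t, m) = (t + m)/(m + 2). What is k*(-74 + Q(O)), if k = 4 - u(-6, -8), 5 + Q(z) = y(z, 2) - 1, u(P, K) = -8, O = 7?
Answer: -933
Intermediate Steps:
y(t, m) = (m + t)/(2 + m)
Q(z) = -11/2 + z/4 (Q(z) = -5 + ((2 + z)/(2 + 2) - 1) = -5 + ((2 + z)/4 - 1) = -5 + ((½ + z/4) - 1) = -5 + (-½ + z/4) = -11/2 + z/4)
k = 12 (k = 4 - 1*(-8) = 4 + 8 = 12)
k*(-74 + Q(O)) = 12*(-74 + (-11/2 + (¼)*7)) = 12*(-74 + (-11/2 + 7/4)) = 12*(-74 - 15/4) = 12*(-311/4) = -933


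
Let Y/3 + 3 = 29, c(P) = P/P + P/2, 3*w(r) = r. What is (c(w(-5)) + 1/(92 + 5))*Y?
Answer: 1339/97 ≈ 13.804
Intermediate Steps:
w(r) = r/3
c(P) = 1 + P/2 (c(P) = 1 + P*(1/2) = 1 + P/2)
Y = 78 (Y = -9 + 3*29 = -9 + 87 = 78)
(c(w(-5)) + 1/(92 + 5))*Y = ((1 + ((1/3)*(-5))/2) + 1/(92 + 5))*78 = ((1 + (1/2)*(-5/3)) + 1/97)*78 = ((1 - 5/6) + 1/97)*78 = (1/6 + 1/97)*78 = (103/582)*78 = 1339/97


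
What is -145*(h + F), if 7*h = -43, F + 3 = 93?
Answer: -85115/7 ≈ -12159.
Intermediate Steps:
F = 90 (F = -3 + 93 = 90)
h = -43/7 (h = (⅐)*(-43) = -43/7 ≈ -6.1429)
-145*(h + F) = -145*(-43/7 + 90) = -145*587/7 = -85115/7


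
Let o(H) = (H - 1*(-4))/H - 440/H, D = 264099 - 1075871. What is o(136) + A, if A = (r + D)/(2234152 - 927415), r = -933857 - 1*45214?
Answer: -158893937/44429058 ≈ -3.5764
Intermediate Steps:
r = -979071 (r = -933857 - 45214 = -979071)
D = -811772
o(H) = -440/H + (4 + H)/H (o(H) = (H + 4)/H - 440/H = (4 + H)/H - 440/H = -440/H + (4 + H)/H)
A = -1790843/1306737 (A = (-979071 - 811772)/(2234152 - 927415) = -1790843/1306737 ≈ -1.3705)
o(136) + A = (-436 + 136)/136 - 1790843/1306737 = (1/136)*(-300) - 1790843/1306737 = -75/34 - 1790843/1306737 = -158893937/44429058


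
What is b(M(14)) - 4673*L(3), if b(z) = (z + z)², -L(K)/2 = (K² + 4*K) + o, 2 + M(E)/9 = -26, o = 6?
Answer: 506358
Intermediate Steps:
M(E) = -252 (M(E) = -18 + 9*(-26) = -18 - 234 = -252)
L(K) = -12 - 8*K - 2*K² (L(K) = -2*((K² + 4*K) + 6) = -2*(6 + K² + 4*K) = -12 - 8*K - 2*K²)
b(z) = 4*z² (b(z) = (2*z)² = 4*z²)
b(M(14)) - 4673*L(3) = 4*(-252)² - 4673*(-12 - 8*3 - 2*3²) = 4*63504 - 4673*(-12 - 24 - 2*9) = 254016 - 4673*(-12 - 24 - 18) = 254016 - 4673*(-54) = 254016 - 1*(-252342) = 254016 + 252342 = 506358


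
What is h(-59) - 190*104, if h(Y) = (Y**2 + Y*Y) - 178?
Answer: -12976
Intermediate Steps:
h(Y) = -178 + 2*Y**2 (h(Y) = (Y**2 + Y**2) - 178 = 2*Y**2 - 178 = -178 + 2*Y**2)
h(-59) - 190*104 = (-178 + 2*(-59)**2) - 190*104 = (-178 + 2*3481) - 1*19760 = (-178 + 6962) - 19760 = 6784 - 19760 = -12976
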